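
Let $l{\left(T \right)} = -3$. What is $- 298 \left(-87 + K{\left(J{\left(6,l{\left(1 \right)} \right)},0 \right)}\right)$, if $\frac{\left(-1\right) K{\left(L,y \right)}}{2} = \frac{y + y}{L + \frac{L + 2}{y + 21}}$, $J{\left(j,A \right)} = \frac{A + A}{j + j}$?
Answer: $25926$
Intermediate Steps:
$J{\left(j,A \right)} = \frac{A}{j}$ ($J{\left(j,A \right)} = \frac{2 A}{2 j} = 2 A \frac{1}{2 j} = \frac{A}{j}$)
$K{\left(L,y \right)} = - \frac{4 y}{L + \frac{2 + L}{21 + y}}$ ($K{\left(L,y \right)} = - 2 \frac{y + y}{L + \frac{L + 2}{y + 21}} = - 2 \frac{2 y}{L + \frac{2 + L}{21 + y}} = - \frac{4 y}{L + \frac{2 + L}{21 + y}}$)
$- 298 \left(-87 + K{\left(J{\left(6,l{\left(1 \right)} \right)},0 \right)}\right) = - 298 \left(-87 - \frac{0 \left(21 + 0\right)}{2 + 22 \left(- \frac{3}{6}\right) + - \frac{3}{6} \cdot 0}\right) = - 298 \left(-87 - 0 \frac{1}{2 + 22 \left(\left(-3\right) \frac{1}{6}\right) + \left(-3\right) \frac{1}{6} \cdot 0} \cdot 21\right) = - 298 \left(-87 - 0 \frac{1}{2 + 22 \left(- \frac{1}{2}\right) - 0} \cdot 21\right) = - 298 \left(-87 - 0 \frac{1}{2 - 11 + 0} \cdot 21\right) = - 298 \left(-87 - 0 \frac{1}{-9} \cdot 21\right) = - 298 \left(-87 - 0 \left(- \frac{1}{9}\right) 21\right) = - 298 \left(-87 + 0\right) = \left(-298\right) \left(-87\right) = 25926$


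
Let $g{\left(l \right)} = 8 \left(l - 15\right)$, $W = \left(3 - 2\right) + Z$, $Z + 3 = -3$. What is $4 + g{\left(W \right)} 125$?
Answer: $-19996$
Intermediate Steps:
$Z = -6$ ($Z = -3 - 3 = -6$)
$W = -5$ ($W = \left(3 - 2\right) - 6 = 1 - 6 = -5$)
$g{\left(l \right)} = -120 + 8 l$ ($g{\left(l \right)} = 8 \left(-15 + l\right) = -120 + 8 l$)
$4 + g{\left(W \right)} 125 = 4 + \left(-120 + 8 \left(-5\right)\right) 125 = 4 + \left(-120 - 40\right) 125 = 4 - 20000 = -19996$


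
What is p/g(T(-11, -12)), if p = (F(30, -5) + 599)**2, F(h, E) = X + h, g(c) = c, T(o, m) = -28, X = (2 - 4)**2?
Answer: -400689/28 ≈ -14310.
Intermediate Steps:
X = 4 (X = (-2)**2 = 4)
F(h, E) = 4 + h
p = 400689 (p = ((4 + 30) + 599)**2 = (34 + 599)**2 = 633**2 = 400689)
p/g(T(-11, -12)) = 400689/(-28) = 400689*(-1/28) = -400689/28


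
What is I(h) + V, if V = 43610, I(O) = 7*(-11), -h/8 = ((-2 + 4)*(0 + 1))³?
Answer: 43533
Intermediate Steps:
h = -64 (h = -8*(0 + 1)³*(-2 + 4)³ = -8*(2*1)³ = -8*2³ = -8*8 = -64)
I(O) = -77
I(h) + V = -77 + 43610 = 43533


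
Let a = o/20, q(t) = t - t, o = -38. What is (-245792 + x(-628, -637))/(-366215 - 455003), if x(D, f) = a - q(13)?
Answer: 2457939/8212180 ≈ 0.29930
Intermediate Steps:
q(t) = 0
a = -19/10 (a = -38/20 = -38*1/20 = -19/10 ≈ -1.9000)
x(D, f) = -19/10 (x(D, f) = -19/10 - 1*0 = -19/10 + 0 = -19/10)
(-245792 + x(-628, -637))/(-366215 - 455003) = (-245792 - 19/10)/(-366215 - 455003) = -2457939/10/(-821218) = -2457939/10*(-1/821218) = 2457939/8212180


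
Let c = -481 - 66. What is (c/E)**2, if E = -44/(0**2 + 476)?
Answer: 4237098649/121 ≈ 3.5017e+7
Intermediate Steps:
c = -547
E = -11/119 (E = -44/(0 + 476) = -44/476 = -44*1/476 = -11/119 ≈ -0.092437)
(c/E)**2 = (-547/(-11/119))**2 = (-547*(-119/11))**2 = (65093/11)**2 = 4237098649/121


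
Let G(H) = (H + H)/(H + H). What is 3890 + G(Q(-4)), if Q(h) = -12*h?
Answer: 3891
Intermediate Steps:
G(H) = 1 (G(H) = (2*H)/((2*H)) = (2*H)*(1/(2*H)) = 1)
3890 + G(Q(-4)) = 3890 + 1 = 3891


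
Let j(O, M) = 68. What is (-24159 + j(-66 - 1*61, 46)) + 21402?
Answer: -2689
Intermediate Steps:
(-24159 + j(-66 - 1*61, 46)) + 21402 = (-24159 + 68) + 21402 = -24091 + 21402 = -2689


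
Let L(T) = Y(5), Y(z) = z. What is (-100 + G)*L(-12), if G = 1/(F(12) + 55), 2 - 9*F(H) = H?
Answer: -48491/97 ≈ -499.91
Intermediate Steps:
F(H) = 2/9 - H/9
G = 9/485 (G = 1/((2/9 - ⅑*12) + 55) = 1/((2/9 - 4/3) + 55) = 1/(-10/9 + 55) = 1/(485/9) = 9/485 ≈ 0.018557)
L(T) = 5
(-100 + G)*L(-12) = (-100 + 9/485)*5 = -48491/485*5 = -48491/97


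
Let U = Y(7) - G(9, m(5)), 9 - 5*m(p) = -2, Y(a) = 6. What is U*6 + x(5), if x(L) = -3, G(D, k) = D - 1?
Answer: -15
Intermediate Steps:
m(p) = 11/5 (m(p) = 9/5 - ⅕*(-2) = 9/5 + ⅖ = 11/5)
G(D, k) = -1 + D
U = -2 (U = 6 - (-1 + 9) = 6 - 1*8 = 6 - 8 = -2)
U*6 + x(5) = -2*6 - 3 = -12 - 3 = -15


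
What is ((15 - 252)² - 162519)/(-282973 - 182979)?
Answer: 53175/232976 ≈ 0.22824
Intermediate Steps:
((15 - 252)² - 162519)/(-282973 - 182979) = ((-237)² - 162519)/(-465952) = (56169 - 162519)*(-1/465952) = -106350*(-1/465952) = 53175/232976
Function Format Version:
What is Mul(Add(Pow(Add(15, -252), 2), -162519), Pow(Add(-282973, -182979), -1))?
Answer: Rational(53175, 232976) ≈ 0.22824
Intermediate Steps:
Mul(Add(Pow(Add(15, -252), 2), -162519), Pow(Add(-282973, -182979), -1)) = Mul(Add(Pow(-237, 2), -162519), Pow(-465952, -1)) = Mul(Add(56169, -162519), Rational(-1, 465952)) = Mul(-106350, Rational(-1, 465952)) = Rational(53175, 232976)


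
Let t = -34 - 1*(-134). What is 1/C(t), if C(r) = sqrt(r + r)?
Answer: sqrt(2)/20 ≈ 0.070711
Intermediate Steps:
t = 100 (t = -34 + 134 = 100)
C(r) = sqrt(2)*sqrt(r) (C(r) = sqrt(2*r) = sqrt(2)*sqrt(r))
1/C(t) = 1/(sqrt(2)*sqrt(100)) = 1/(sqrt(2)*10) = 1/(10*sqrt(2)) = sqrt(2)/20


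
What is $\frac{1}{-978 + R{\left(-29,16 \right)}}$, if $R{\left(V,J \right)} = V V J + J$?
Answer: $\frac{1}{12494} \approx 8.0038 \cdot 10^{-5}$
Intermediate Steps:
$R{\left(V,J \right)} = J + J V^{2}$ ($R{\left(V,J \right)} = V^{2} J + J = J V^{2} + J = J + J V^{2}$)
$\frac{1}{-978 + R{\left(-29,16 \right)}} = \frac{1}{-978 + 16 \left(1 + \left(-29\right)^{2}\right)} = \frac{1}{-978 + 16 \left(1 + 841\right)} = \frac{1}{-978 + 16 \cdot 842} = \frac{1}{-978 + 13472} = \frac{1}{12494}$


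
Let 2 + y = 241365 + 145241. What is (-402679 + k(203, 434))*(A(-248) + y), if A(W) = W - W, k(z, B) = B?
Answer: -155509525980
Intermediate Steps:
A(W) = 0
y = 386604 (y = -2 + (241365 + 145241) = -2 + 386606 = 386604)
(-402679 + k(203, 434))*(A(-248) + y) = (-402679 + 434)*(0 + 386604) = -402245*386604 = -155509525980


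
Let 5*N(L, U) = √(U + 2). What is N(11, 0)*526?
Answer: 526*√2/5 ≈ 148.78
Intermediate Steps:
N(L, U) = √(2 + U)/5 (N(L, U) = √(U + 2)/5 = √(2 + U)/5)
N(11, 0)*526 = (√(2 + 0)/5)*526 = (√2/5)*526 = 526*√2/5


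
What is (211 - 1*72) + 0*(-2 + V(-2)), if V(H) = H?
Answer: 139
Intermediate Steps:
(211 - 1*72) + 0*(-2 + V(-2)) = (211 - 1*72) + 0*(-2 - 2) = (211 - 72) + 0*(-4) = 139 + 0 = 139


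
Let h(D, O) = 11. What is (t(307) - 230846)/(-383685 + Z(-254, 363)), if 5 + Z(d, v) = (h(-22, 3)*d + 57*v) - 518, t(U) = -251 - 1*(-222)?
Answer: 230875/366311 ≈ 0.63027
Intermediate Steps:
t(U) = -29 (t(U) = -251 + 222 = -29)
Z(d, v) = -523 + 11*d + 57*v (Z(d, v) = -5 + ((11*d + 57*v) - 518) = -5 + (-518 + 11*d + 57*v) = -523 + 11*d + 57*v)
(t(307) - 230846)/(-383685 + Z(-254, 363)) = (-29 - 230846)/(-383685 + (-523 + 11*(-254) + 57*363)) = -230875/(-383685 + (-523 - 2794 + 20691)) = -230875/(-383685 + 17374) = -230875/(-366311) = -230875*(-1/366311) = 230875/366311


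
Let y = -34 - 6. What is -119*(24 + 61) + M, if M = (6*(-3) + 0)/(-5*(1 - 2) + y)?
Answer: -354007/35 ≈ -10114.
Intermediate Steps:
y = -40
M = 18/35 (M = (6*(-3) + 0)/(-5*(1 - 2) - 40) = (-18 + 0)/(-5*(-1) - 40) = -18/(5 - 40) = -18/(-35) = -18*(-1/35) = 18/35 ≈ 0.51429)
-119*(24 + 61) + M = -119*(24 + 61) + 18/35 = -119*85 + 18/35 = -10115 + 18/35 = -354007/35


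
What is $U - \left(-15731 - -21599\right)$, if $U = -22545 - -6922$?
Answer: $-21491$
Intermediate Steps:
$U = -15623$ ($U = -22545 + 6922 = -15623$)
$U - \left(-15731 - -21599\right) = -15623 - \left(-15731 - -21599\right) = -15623 - \left(-15731 + 21599\right) = -15623 - 5868 = -21491$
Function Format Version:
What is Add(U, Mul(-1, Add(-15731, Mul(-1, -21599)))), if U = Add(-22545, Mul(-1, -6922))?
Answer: -21491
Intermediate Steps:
U = -15623 (U = Add(-22545, 6922) = -15623)
Add(U, Mul(-1, Add(-15731, Mul(-1, -21599)))) = Add(-15623, Mul(-1, Add(-15731, Mul(-1, -21599)))) = Add(-15623, Mul(-1, Add(-15731, 21599))) = Add(-15623, Mul(-1, 5868)) = Add(-15623, -5868) = -21491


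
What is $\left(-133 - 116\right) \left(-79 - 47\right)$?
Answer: $31374$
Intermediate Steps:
$\left(-133 - 116\right) \left(-79 - 47\right) = - 249 \left(-79 - 47\right) = \left(-249\right) \left(-126\right) = 31374$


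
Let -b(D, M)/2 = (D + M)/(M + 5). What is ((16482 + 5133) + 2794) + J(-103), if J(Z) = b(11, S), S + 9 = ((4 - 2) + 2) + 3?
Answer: 24403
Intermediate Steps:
S = -2 (S = -9 + (((4 - 2) + 2) + 3) = -9 + ((2 + 2) + 3) = -9 + (4 + 3) = -9 + 7 = -2)
b(D, M) = -2*(D + M)/(5 + M) (b(D, M) = -2*(D + M)/(M + 5) = -2*(D + M)/(5 + M))
J(Z) = -6 (J(Z) = 2*(-1*11 - 1*(-2))/(5 - 2) = 2*(-11 + 2)/3 = 2*(1/3)*(-9) = -6)
((16482 + 5133) + 2794) + J(-103) = ((16482 + 5133) + 2794) - 6 = (21615 + 2794) - 6 = 24409 - 6 = 24403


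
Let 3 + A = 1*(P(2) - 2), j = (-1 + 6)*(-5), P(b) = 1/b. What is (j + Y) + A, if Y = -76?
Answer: -211/2 ≈ -105.50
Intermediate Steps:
j = -25 (j = 5*(-5) = -25)
A = -9/2 (A = -3 + 1*(1/2 - 2) = -3 + 1*(-3/2) = -3 - 3/2 = -9/2 ≈ -4.5000)
(j + Y) + A = (-25 - 76) - 9/2 = -101 - 9/2 = -211/2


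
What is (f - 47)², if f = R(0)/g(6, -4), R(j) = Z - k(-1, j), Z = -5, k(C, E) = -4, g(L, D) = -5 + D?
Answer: 178084/81 ≈ 2198.6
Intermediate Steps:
R(j) = -1 (R(j) = -5 - 1*(-4) = -5 + 4 = -1)
f = ⅑ (f = -1/(-5 - 4) = -1/(-9) = -1*(-⅑) = ⅑ ≈ 0.11111)
(f - 47)² = (⅑ - 47)² = (-422/9)² = 178084/81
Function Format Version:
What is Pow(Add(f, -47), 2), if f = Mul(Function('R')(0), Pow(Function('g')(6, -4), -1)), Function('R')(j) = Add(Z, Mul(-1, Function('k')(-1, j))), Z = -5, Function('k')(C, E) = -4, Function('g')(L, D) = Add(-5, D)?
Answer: Rational(178084, 81) ≈ 2198.6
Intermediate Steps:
Function('R')(j) = -1 (Function('R')(j) = Add(-5, Mul(-1, -4)) = Add(-5, 4) = -1)
f = Rational(1, 9) (f = Mul(-1, Pow(Add(-5, -4), -1)) = Mul(-1, Pow(-9, -1)) = Mul(-1, Rational(-1, 9)) = Rational(1, 9) ≈ 0.11111)
Pow(Add(f, -47), 2) = Pow(Add(Rational(1, 9), -47), 2) = Pow(Rational(-422, 9), 2) = Rational(178084, 81)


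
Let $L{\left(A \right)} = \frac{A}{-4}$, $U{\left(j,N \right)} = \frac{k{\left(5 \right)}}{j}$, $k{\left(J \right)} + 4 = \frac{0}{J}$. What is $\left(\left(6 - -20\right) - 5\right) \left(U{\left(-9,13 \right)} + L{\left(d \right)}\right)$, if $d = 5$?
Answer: $- \frac{203}{12} \approx -16.917$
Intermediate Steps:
$k{\left(J \right)} = -4$ ($k{\left(J \right)} = -4 + \frac{0}{J} = -4 + 0 = -4$)
$U{\left(j,N \right)} = - \frac{4}{j}$
$L{\left(A \right)} = - \frac{A}{4}$ ($L{\left(A \right)} = A \left(- \frac{1}{4}\right) = - \frac{A}{4}$)
$\left(\left(6 - -20\right) - 5\right) \left(U{\left(-9,13 \right)} + L{\left(d \right)}\right) = \left(\left(6 - -20\right) - 5\right) \left(- \frac{4}{-9} - \frac{5}{4}\right) = \left(\left(6 + 20\right) - 5\right) \left(\left(-4\right) \left(- \frac{1}{9}\right) - \frac{5}{4}\right) = \left(26 - 5\right) \left(\frac{4}{9} - \frac{5}{4}\right) = 21 \left(- \frac{29}{36}\right) = - \frac{203}{12}$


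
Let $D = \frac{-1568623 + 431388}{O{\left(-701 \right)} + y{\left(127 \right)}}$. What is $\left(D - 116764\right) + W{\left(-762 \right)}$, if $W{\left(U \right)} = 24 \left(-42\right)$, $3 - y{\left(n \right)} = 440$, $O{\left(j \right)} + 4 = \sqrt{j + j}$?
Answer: $- \frac{22568012041}{195883} + \frac{1137235 i \sqrt{1402}}{195883} \approx -1.1521 \cdot 10^{5} + 217.38 i$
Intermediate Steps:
$O{\left(j \right)} = -4 + \sqrt{2} \sqrt{j}$ ($O{\left(j \right)} = -4 + \sqrt{j + j} = -4 + \sqrt{2 j} = -4 + \sqrt{2} \sqrt{j}$)
$y{\left(n \right)} = -437$ ($y{\left(n \right)} = 3 - 440 = -437$)
$W{\left(U \right)} = -1008$
$D = - \frac{1137235}{-441 + i \sqrt{1402}}$ ($D = \frac{-1568623 + 431388}{\left(-4 + \sqrt{2} \sqrt{-701}\right) - 437} = - \frac{1137235}{\left(-4 + \sqrt{2} i \sqrt{701}\right) - 437} = - \frac{1137235}{\left(-4 + i \sqrt{1402}\right) - 437} = - \frac{1137235}{-441 + i \sqrt{1402}} \approx 2560.3 + 217.38 i$)
$\left(D - 116764\right) + W{\left(-762 \right)} = \left(\left(\frac{501520635}{195883} + \frac{1137235 i \sqrt{1402}}{195883}\right) - 116764\right) - 1008 = \left(- \frac{22370561977}{195883} + \frac{1137235 i \sqrt{1402}}{195883}\right) - 1008 = - \frac{22568012041}{195883} + \frac{1137235 i \sqrt{1402}}{195883}$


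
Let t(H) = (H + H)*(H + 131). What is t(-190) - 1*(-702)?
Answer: 23122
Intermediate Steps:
t(H) = 2*H*(131 + H) (t(H) = (2*H)*(131 + H) = 2*H*(131 + H))
t(-190) - 1*(-702) = 2*(-190)*(131 - 190) - 1*(-702) = 2*(-190)*(-59) + 702 = 22420 + 702 = 23122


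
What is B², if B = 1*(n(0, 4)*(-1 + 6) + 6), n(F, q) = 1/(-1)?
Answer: 1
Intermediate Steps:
n(F, q) = -1
B = 1 (B = 1*(-(-1 + 6) + 6) = 1*(-1*5 + 6) = 1*(-5 + 6) = 1*1 = 1)
B² = 1² = 1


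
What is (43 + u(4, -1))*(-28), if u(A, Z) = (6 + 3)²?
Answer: -3472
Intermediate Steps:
u(A, Z) = 81 (u(A, Z) = 9² = 81)
(43 + u(4, -1))*(-28) = (43 + 81)*(-28) = 124*(-28) = -3472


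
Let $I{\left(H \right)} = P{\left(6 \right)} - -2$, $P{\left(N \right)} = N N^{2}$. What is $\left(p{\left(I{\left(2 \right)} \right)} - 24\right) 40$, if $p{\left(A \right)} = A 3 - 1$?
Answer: $25160$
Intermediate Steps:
$P{\left(N \right)} = N^{3}$
$I{\left(H \right)} = 218$ ($I{\left(H \right)} = 6^{3} - -2 = 216 + 2 = 218$)
$p{\left(A \right)} = -1 + 3 A$ ($p{\left(A \right)} = 3 A - 1 = -1 + 3 A$)
$\left(p{\left(I{\left(2 \right)} \right)} - 24\right) 40 = \left(\left(-1 + 3 \cdot 218\right) - 24\right) 40 = \left(\left(-1 + 654\right) - 24\right) 40 = \left(653 - 24\right) 40 = 629 \cdot 40 = 25160$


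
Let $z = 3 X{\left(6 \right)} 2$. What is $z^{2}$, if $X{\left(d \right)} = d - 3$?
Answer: $324$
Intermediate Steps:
$X{\left(d \right)} = -3 + d$ ($X{\left(d \right)} = d - 3 = -3 + d$)
$z = 18$ ($z = 3 \left(-3 + 6\right) 2 = 3 \cdot 3 \cdot 2 = 9 \cdot 2 = 18$)
$z^{2} = 18^{2} = 324$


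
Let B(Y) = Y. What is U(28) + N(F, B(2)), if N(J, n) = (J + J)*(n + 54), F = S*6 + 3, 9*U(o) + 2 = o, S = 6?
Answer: 39338/9 ≈ 4370.9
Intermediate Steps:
U(o) = -2/9 + o/9
F = 39 (F = 6*6 + 3 = 36 + 3 = 39)
N(J, n) = 2*J*(54 + n) (N(J, n) = (2*J)*(54 + n) = 2*J*(54 + n))
U(28) + N(F, B(2)) = (-2/9 + (1/9)*28) + 2*39*(54 + 2) = (-2/9 + 28/9) + 2*39*56 = 26/9 + 4368 = 39338/9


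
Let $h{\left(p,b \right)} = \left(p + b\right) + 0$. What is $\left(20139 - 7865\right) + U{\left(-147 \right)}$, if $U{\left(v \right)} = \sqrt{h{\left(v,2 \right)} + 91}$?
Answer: $12274 + 3 i \sqrt{6} \approx 12274.0 + 7.3485 i$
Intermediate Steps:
$h{\left(p,b \right)} = b + p$ ($h{\left(p,b \right)} = \left(b + p\right) + 0 = b + p$)
$U{\left(v \right)} = \sqrt{93 + v}$ ($U{\left(v \right)} = \sqrt{\left(2 + v\right) + 91} = \sqrt{93 + v}$)
$\left(20139 - 7865\right) + U{\left(-147 \right)} = \left(20139 - 7865\right) + \sqrt{93 - 147} = 12274 + \sqrt{-54} = 12274 + 3 i \sqrt{6}$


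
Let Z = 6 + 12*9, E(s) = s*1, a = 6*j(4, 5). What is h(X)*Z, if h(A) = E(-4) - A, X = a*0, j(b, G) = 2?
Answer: -456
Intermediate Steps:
a = 12 (a = 6*2 = 12)
E(s) = s
X = 0 (X = 12*0 = 0)
h(A) = -4 - A
Z = 114 (Z = 6 + 108 = 114)
h(X)*Z = (-4 - 1*0)*114 = (-4 + 0)*114 = -4*114 = -456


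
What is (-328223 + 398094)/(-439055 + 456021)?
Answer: 69871/16966 ≈ 4.1183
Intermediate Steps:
(-328223 + 398094)/(-439055 + 456021) = 69871/16966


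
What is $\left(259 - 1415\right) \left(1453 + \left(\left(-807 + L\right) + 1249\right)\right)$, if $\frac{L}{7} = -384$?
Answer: $916708$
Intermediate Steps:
$L = -2688$ ($L = 7 \left(-384\right) = -2688$)
$\left(259 - 1415\right) \left(1453 + \left(\left(-807 + L\right) + 1249\right)\right) = \left(259 - 1415\right) \left(1453 + \left(\left(-807 - 2688\right) + 1249\right)\right) = - 1156 \left(1453 + \left(-3495 + 1249\right)\right) = - 1156 \left(1453 - 2246\right) = \left(-1156\right) \left(-793\right) = 916708$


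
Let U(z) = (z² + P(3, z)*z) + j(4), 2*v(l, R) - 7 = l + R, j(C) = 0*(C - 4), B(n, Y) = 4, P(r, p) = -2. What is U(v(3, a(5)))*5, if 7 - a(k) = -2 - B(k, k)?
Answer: 2185/4 ≈ 546.25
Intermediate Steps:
a(k) = 13 (a(k) = 7 - (-2 - 1*4) = 7 - (-2 - 4) = 7 - 1*(-6) = 7 + 6 = 13)
j(C) = 0 (j(C) = 0*(-4 + C) = 0)
v(l, R) = 7/2 + R/2 + l/2 (v(l, R) = 7/2 + (l + R)/2 = 7/2 + (R + l)/2 = 7/2 + (R/2 + l/2) = 7/2 + R/2 + l/2)
U(z) = z² - 2*z (U(z) = (z² - 2*z) + 0 = z² - 2*z)
U(v(3, a(5)))*5 = ((7/2 + (½)*13 + (½)*3)*(-2 + (7/2 + (½)*13 + (½)*3)))*5 = ((7/2 + 13/2 + 3/2)*(-2 + (7/2 + 13/2 + 3/2)))*5 = (23*(-2 + 23/2)/2)*5 = ((23/2)*(19/2))*5 = (437/4)*5 = 2185/4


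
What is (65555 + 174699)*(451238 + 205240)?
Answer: 157721465412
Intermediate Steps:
(65555 + 174699)*(451238 + 205240) = 240254*656478 = 157721465412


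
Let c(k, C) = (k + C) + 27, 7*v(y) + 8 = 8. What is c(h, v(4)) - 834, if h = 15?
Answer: -792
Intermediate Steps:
v(y) = 0 (v(y) = -8/7 + (⅐)*8 = -8/7 + 8/7 = 0)
c(k, C) = 27 + C + k (c(k, C) = (C + k) + 27 = 27 + C + k)
c(h, v(4)) - 834 = (27 + 0 + 15) - 834 = 42 - 834 = -792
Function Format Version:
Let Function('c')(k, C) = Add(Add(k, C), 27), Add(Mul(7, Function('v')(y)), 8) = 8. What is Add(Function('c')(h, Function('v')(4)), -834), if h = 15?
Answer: -792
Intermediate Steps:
Function('v')(y) = 0 (Function('v')(y) = Add(Rational(-8, 7), Mul(Rational(1, 7), 8)) = Add(Rational(-8, 7), Rational(8, 7)) = 0)
Function('c')(k, C) = Add(27, C, k) (Function('c')(k, C) = Add(Add(C, k), 27) = Add(27, C, k))
Add(Function('c')(h, Function('v')(4)), -834) = Add(Add(27, 0, 15), -834) = Add(42, -834) = -792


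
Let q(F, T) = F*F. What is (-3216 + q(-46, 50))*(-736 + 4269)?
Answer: -3886300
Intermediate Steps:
q(F, T) = F²
(-3216 + q(-46, 50))*(-736 + 4269) = (-3216 + (-46)²)*(-736 + 4269) = (-3216 + 2116)*3533 = -1100*3533 = -3886300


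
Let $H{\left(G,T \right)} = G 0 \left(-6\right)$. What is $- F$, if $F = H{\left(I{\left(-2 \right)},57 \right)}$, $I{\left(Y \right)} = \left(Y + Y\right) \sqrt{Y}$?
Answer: $0$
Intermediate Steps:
$I{\left(Y \right)} = 2 Y^{\frac{3}{2}}$ ($I{\left(Y \right)} = 2 Y \sqrt{Y} = 2 Y^{\frac{3}{2}}$)
$H{\left(G,T \right)} = 0$ ($H{\left(G,T \right)} = 0 \left(-6\right) = 0$)
$F = 0$
$- F = \left(-1\right) 0 = 0$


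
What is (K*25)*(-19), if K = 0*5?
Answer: 0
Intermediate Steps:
K = 0
(K*25)*(-19) = (0*25)*(-19) = 0*(-19) = 0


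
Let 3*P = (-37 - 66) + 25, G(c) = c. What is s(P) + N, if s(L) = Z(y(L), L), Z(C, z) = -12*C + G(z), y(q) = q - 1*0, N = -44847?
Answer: -44561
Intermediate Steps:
y(q) = q (y(q) = q + 0 = q)
P = -26 (P = ((-37 - 66) + 25)/3 = (-103 + 25)/3 = (⅓)*(-78) = -26)
Z(C, z) = z - 12*C (Z(C, z) = -12*C + z = z - 12*C)
s(L) = -11*L (s(L) = L - 12*L = -11*L)
s(P) + N = -11*(-26) - 44847 = 286 - 44847 = -44561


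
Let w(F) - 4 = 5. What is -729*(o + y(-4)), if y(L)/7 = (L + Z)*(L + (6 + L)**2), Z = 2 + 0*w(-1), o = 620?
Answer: -451980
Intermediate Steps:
w(F) = 9 (w(F) = 4 + 5 = 9)
Z = 2 (Z = 2 + 0*9 = 2 + 0 = 2)
y(L) = 7*(2 + L)*(L + (6 + L)**2) (y(L) = 7*((L + 2)*(L + (6 + L)**2)) = 7*((2 + L)*(L + (6 + L)**2)) = 7*(2 + L)*(L + (6 + L)**2))
-729*(o + y(-4)) = -729*(620 + (504 + 7*(-4)**3 + 105*(-4)**2 + 434*(-4))) = -729*(620 + (504 + 7*(-64) + 105*16 - 1736)) = -729*(620 + (504 - 448 + 1680 - 1736)) = -729*(620 + 0) = -729*620 = -451980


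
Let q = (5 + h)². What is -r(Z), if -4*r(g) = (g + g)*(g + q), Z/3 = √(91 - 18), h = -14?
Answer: 657/2 + 243*√73/2 ≈ 1366.6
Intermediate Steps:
Z = 3*√73 (Z = 3*√(91 - 18) = 3*√73 ≈ 25.632)
q = 81 (q = (5 - 14)² = (-9)² = 81)
r(g) = -g*(81 + g)/2 (r(g) = -(g + g)*(g + 81)/4 = -2*g*(81 + g)/4 = -g*(81 + g)/2)
-r(Z) = -(-1)*3*√73*(81 + 3*√73)/2 = -(-3)*√73*(81 + 3*√73)/2 = 3*√73*(81 + 3*√73)/2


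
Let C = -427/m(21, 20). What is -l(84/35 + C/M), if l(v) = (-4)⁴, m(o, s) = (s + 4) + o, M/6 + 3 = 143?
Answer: -256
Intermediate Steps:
M = 840 (M = -18 + 6*143 = -18 + 858 = 840)
m(o, s) = 4 + o + s (m(o, s) = (4 + s) + o = 4 + o + s)
C = -427/45 (C = -427/(4 + 21 + 20) = -427/45 ≈ -9.4889)
l(v) = 256
-l(84/35 + C/M) = -1*256 = -256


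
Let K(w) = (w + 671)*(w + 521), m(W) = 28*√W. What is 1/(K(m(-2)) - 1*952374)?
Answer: -604351/367468045953 - 33376*I*√2/367468045953 ≈ -1.6446e-6 - 1.2845e-7*I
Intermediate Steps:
K(w) = (521 + w)*(671 + w) (K(w) = (671 + w)*(521 + w) = (521 + w)*(671 + w))
1/(K(m(-2)) - 1*952374) = 1/((349591 + (28*√(-2))² + 1192*(28*√(-2))) - 1*952374) = 1/((349591 + (28*(I*√2))² + 1192*(28*(I*√2))) - 952374) = 1/((349591 + (28*I*√2)² + 1192*(28*I*√2)) - 952374) = 1/((349591 - 1568 + 33376*I*√2) - 952374) = 1/((348023 + 33376*I*√2) - 952374) = 1/(-604351 + 33376*I*√2)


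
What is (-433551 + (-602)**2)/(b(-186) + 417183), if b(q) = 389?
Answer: -71147/417572 ≈ -0.17038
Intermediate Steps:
(-433551 + (-602)**2)/(b(-186) + 417183) = (-433551 + (-602)**2)/(389 + 417183) = (-433551 + 362404)/417572 = -71147*1/417572 = -71147/417572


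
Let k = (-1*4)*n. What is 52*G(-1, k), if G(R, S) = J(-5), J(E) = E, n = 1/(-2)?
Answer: -260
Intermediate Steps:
n = -1/2 ≈ -0.50000
k = 2 (k = -1*4*(-1/2) = -4*(-1/2) = 2)
G(R, S) = -5
52*G(-1, k) = 52*(-5) = -260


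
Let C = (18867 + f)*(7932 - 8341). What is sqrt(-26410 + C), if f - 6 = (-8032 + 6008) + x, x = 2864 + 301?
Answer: 2*I*sqrt(2053034) ≈ 2865.7*I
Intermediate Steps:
x = 3165
f = 1147 (f = 6 + ((-8032 + 6008) + 3165) = 6 + (-2024 + 3165) = 6 + 1141 = 1147)
C = -8185726 (C = (18867 + 1147)*(7932 - 8341) = 20014*(-409) = -8185726)
sqrt(-26410 + C) = sqrt(-26410 - 8185726) = sqrt(-8212136) = 2*I*sqrt(2053034)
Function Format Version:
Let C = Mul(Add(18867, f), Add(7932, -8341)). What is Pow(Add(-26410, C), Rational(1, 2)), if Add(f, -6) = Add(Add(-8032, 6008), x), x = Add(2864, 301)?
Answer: Mul(2, I, Pow(2053034, Rational(1, 2))) ≈ Mul(2865.7, I)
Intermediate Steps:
x = 3165
f = 1147 (f = Add(6, Add(Add(-8032, 6008), 3165)) = Add(6, Add(-2024, 3165)) = Add(6, 1141) = 1147)
C = -8185726 (C = Mul(Add(18867, 1147), Add(7932, -8341)) = Mul(20014, -409) = -8185726)
Pow(Add(-26410, C), Rational(1, 2)) = Pow(Add(-26410, -8185726), Rational(1, 2)) = Pow(-8212136, Rational(1, 2)) = Mul(2, I, Pow(2053034, Rational(1, 2)))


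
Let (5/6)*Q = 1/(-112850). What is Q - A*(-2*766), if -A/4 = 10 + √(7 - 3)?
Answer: -20746344003/282125 ≈ -73536.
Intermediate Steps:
Q = -3/282125 (Q = (6/5)/(-112850) = (6/5)*(-1/112850) = -3/282125 ≈ -1.0634e-5)
A = -48 (A = -4*(10 + √(7 - 3)) = -4*(10 + √4) = -4*(10 + 2) = -4*12 = -48)
Q - A*(-2*766) = -3/282125 - (-48)*(-2*766) = -3/282125 - (-48)*(-1532) = -3/282125 - 1*73536 = -3/282125 - 73536 = -20746344003/282125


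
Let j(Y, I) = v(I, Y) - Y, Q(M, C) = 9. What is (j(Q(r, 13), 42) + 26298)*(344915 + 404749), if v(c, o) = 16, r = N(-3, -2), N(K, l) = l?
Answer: 19719911520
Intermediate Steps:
r = -2
j(Y, I) = 16 - Y
(j(Q(r, 13), 42) + 26298)*(344915 + 404749) = ((16 - 1*9) + 26298)*(344915 + 404749) = ((16 - 9) + 26298)*749664 = (7 + 26298)*749664 = 26305*749664 = 19719911520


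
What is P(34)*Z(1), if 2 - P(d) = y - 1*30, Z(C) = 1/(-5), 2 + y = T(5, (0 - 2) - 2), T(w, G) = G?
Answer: -38/5 ≈ -7.6000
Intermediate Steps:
y = -6 (y = -2 + ((0 - 2) - 2) = -2 + (-2 - 2) = -2 - 4 = -6)
Z(C) = -⅕
P(d) = 38 (P(d) = 2 - (-6 - 1*30) = 2 - (-6 - 30) = 2 - 1*(-36) = 2 + 36 = 38)
P(34)*Z(1) = 38*(-⅕) = -38/5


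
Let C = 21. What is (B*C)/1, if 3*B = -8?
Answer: -56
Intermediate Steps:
B = -8/3 (B = (1/3)*(-8) = -8/3 ≈ -2.6667)
(B*C)/1 = -8/3*21/1 = -56*1 = -56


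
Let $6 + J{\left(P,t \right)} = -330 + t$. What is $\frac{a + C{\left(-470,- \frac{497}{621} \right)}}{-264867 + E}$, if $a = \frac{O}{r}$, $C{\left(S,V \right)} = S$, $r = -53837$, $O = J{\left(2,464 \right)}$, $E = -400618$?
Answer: $\frac{25303518}{35827715945} \approx 0.00070626$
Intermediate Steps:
$J{\left(P,t \right)} = -336 + t$ ($J{\left(P,t \right)} = -6 + \left(-330 + t\right) = -336 + t$)
$O = 128$ ($O = -336 + 464 = 128$)
$a = - \frac{128}{53837}$ ($a = \frac{128}{-53837} = 128 \left(- \frac{1}{53837}\right) = - \frac{128}{53837} \approx -0.0023775$)
$\frac{a + C{\left(-470,- \frac{497}{621} \right)}}{-264867 + E} = \frac{- \frac{128}{53837} - 470}{-264867 - 400618} = - \frac{25303518}{53837 \left(-665485\right)} = \left(- \frac{25303518}{53837}\right) \left(- \frac{1}{665485}\right) = \frac{25303518}{35827715945}$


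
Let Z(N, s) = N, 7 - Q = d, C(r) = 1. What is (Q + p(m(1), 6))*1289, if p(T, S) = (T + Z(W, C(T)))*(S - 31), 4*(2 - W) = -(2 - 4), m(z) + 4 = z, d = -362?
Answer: 1047957/2 ≈ 5.2398e+5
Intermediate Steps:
m(z) = -4 + z
W = 3/2 (W = 2 - (-1)*(2 - 4)/4 = 2 - (-1)*(-2)/4 = 2 - 1/4*2 = 2 - 1/2 = 3/2 ≈ 1.5000)
Q = 369 (Q = 7 - 1*(-362) = 7 + 362 = 369)
p(T, S) = (-31 + S)*(3/2 + T) (p(T, S) = (T + 3/2)*(S - 31) = (3/2 + T)*(-31 + S) = (-31 + S)*(3/2 + T))
(Q + p(m(1), 6))*1289 = (369 + (-93/2 - 31*(-4 + 1) + (3/2)*6 + 6*(-4 + 1)))*1289 = (369 + (-93/2 - 31*(-3) + 9 + 6*(-3)))*1289 = (369 + (-93/2 + 93 + 9 - 18))*1289 = (369 + 75/2)*1289 = (813/2)*1289 = 1047957/2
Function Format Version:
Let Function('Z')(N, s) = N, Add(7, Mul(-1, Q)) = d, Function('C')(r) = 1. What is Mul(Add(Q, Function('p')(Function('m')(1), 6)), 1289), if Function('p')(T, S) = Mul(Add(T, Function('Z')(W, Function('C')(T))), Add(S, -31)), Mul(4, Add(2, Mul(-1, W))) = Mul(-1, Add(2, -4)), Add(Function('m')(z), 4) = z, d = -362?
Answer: Rational(1047957, 2) ≈ 5.2398e+5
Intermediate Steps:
Function('m')(z) = Add(-4, z)
W = Rational(3, 2) (W = Add(2, Mul(Rational(-1, 4), Mul(-1, Add(2, -4)))) = Add(2, Mul(Rational(-1, 4), Mul(-1, -2))) = Add(2, Mul(Rational(-1, 4), 2)) = Add(2, Rational(-1, 2)) = Rational(3, 2) ≈ 1.5000)
Q = 369 (Q = Add(7, Mul(-1, -362)) = Add(7, 362) = 369)
Function('p')(T, S) = Mul(Add(-31, S), Add(Rational(3, 2), T)) (Function('p')(T, S) = Mul(Add(T, Rational(3, 2)), Add(S, -31)) = Mul(Add(Rational(3, 2), T), Add(-31, S)) = Mul(Add(-31, S), Add(Rational(3, 2), T)))
Mul(Add(Q, Function('p')(Function('m')(1), 6)), 1289) = Mul(Add(369, Add(Rational(-93, 2), Mul(-31, Add(-4, 1)), Mul(Rational(3, 2), 6), Mul(6, Add(-4, 1)))), 1289) = Mul(Add(369, Add(Rational(-93, 2), Mul(-31, -3), 9, Mul(6, -3))), 1289) = Mul(Add(369, Add(Rational(-93, 2), 93, 9, -18)), 1289) = Mul(Add(369, Rational(75, 2)), 1289) = Mul(Rational(813, 2), 1289) = Rational(1047957, 2)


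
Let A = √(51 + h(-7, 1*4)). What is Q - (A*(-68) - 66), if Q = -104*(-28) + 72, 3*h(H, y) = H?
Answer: 3050 + 68*√438/3 ≈ 3524.4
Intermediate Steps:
h(H, y) = H/3
A = √438/3 (A = √(51 + (⅓)*(-7)) = √(51 - 7/3) = √(146/3) = √438/3 ≈ 6.9762)
Q = 2984 (Q = 2912 + 72 = 2984)
Q - (A*(-68) - 66) = 2984 - ((√438/3)*(-68) - 66) = 2984 - (-68*√438/3 - 66) = 2984 - (-66 - 68*√438/3) = 2984 + (66 + 68*√438/3) = 3050 + 68*√438/3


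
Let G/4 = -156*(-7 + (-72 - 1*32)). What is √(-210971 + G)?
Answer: I*√141707 ≈ 376.44*I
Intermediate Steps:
G = 69264 (G = 4*(-156*(-7 + (-72 - 1*32))) = 4*(-156*(-7 + (-72 - 32))) = 4*(-156*(-7 - 104)) = 4*(-156*(-111)) = 4*17316 = 69264)
√(-210971 + G) = √(-210971 + 69264) = √(-141707) = I*√141707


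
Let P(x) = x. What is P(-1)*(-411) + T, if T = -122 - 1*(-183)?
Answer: 472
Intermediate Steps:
T = 61 (T = -122 + 183 = 61)
P(-1)*(-411) + T = -1*(-411) + 61 = 411 + 61 = 472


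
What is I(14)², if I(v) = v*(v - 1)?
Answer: 33124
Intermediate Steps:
I(v) = v*(-1 + v)
I(14)² = (14*(-1 + 14))² = (14*13)² = 182² = 33124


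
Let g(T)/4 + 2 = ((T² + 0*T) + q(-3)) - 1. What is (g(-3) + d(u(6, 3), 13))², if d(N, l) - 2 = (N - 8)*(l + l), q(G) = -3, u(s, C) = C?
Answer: 13456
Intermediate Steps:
d(N, l) = 2 + 2*l*(-8 + N) (d(N, l) = 2 + (N - 8)*(l + l) = 2 + (-8 + N)*(2*l) = 2 + 2*l*(-8 + N))
g(T) = -24 + 4*T² (g(T) = -8 + 4*(((T² + 0*T) - 3) - 1) = -8 + 4*(((T² + 0) - 3) - 1) = -8 + 4*((T² - 3) - 1) = -8 + 4*((-3 + T²) - 1) = -8 + 4*(-4 + T²) = -8 + (-16 + 4*T²) = -24 + 4*T²)
(g(-3) + d(u(6, 3), 13))² = ((-24 + 4*(-3)²) + (2 - 16*13 + 2*3*13))² = ((-24 + 4*9) + (2 - 208 + 78))² = ((-24 + 36) - 128)² = (12 - 128)² = (-116)² = 13456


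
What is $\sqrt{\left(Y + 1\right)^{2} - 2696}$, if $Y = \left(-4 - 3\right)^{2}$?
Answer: $14 i \approx 14.0 i$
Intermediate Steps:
$Y = 49$ ($Y = \left(-7\right)^{2} = 49$)
$\sqrt{\left(Y + 1\right)^{2} - 2696} = \sqrt{\left(49 + 1\right)^{2} - 2696} = \sqrt{50^{2} - 2696} = \sqrt{2500 - 2696} = \sqrt{-196} = 14 i$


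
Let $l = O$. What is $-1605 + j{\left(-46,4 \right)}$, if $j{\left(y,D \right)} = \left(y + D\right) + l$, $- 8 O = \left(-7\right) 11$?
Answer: $- \frac{13099}{8} \approx -1637.4$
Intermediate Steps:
$O = \frac{77}{8}$ ($O = - \frac{\left(-7\right) 11}{8} = \left(- \frac{1}{8}\right) \left(-77\right) = \frac{77}{8} \approx 9.625$)
$l = \frac{77}{8} \approx 9.625$
$j{\left(y,D \right)} = \frac{77}{8} + D + y$ ($j{\left(y,D \right)} = \left(y + D\right) + \frac{77}{8} = \left(D + y\right) + \frac{77}{8} = \frac{77}{8} + D + y$)
$-1605 + j{\left(-46,4 \right)} = -1605 + \left(\frac{77}{8} + 4 - 46\right) = -1605 - \frac{259}{8} = - \frac{13099}{8}$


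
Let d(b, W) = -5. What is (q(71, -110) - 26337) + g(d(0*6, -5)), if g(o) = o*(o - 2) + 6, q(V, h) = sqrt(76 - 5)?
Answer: -26296 + sqrt(71) ≈ -26288.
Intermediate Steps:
q(V, h) = sqrt(71)
g(o) = 6 + o*(-2 + o) (g(o) = o*(-2 + o) + 6 = 6 + o*(-2 + o))
(q(71, -110) - 26337) + g(d(0*6, -5)) = (sqrt(71) - 26337) + (6 + (-5)**2 - 2*(-5)) = (-26337 + sqrt(71)) + (6 + 25 + 10) = (-26337 + sqrt(71)) + 41 = -26296 + sqrt(71)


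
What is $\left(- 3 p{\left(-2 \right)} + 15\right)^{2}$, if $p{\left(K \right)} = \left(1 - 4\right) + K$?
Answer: $900$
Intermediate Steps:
$p{\left(K \right)} = -3 + K$
$\left(- 3 p{\left(-2 \right)} + 15\right)^{2} = \left(- 3 \left(-3 - 2\right) + 15\right)^{2} = \left(\left(-3\right) \left(-5\right) + 15\right)^{2} = \left(15 + 15\right)^{2} = 30^{2} = 900$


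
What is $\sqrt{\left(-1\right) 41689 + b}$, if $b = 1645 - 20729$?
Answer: $i \sqrt{60773} \approx 246.52 i$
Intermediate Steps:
$b = -19084$
$\sqrt{\left(-1\right) 41689 + b} = \sqrt{\left(-1\right) 41689 - 19084} = \sqrt{-41689 - 19084} = \sqrt{-60773} = i \sqrt{60773}$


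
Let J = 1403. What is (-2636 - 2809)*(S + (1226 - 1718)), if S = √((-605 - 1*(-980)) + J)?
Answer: 2678940 - 5445*√1778 ≈ 2.4493e+6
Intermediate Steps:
S = √1778 (S = √((-605 - 1*(-980)) + 1403) = √((-605 + 980) + 1403) = √(375 + 1403) = √1778 ≈ 42.166)
(-2636 - 2809)*(S + (1226 - 1718)) = (-2636 - 2809)*(√1778 + (1226 - 1718)) = -5445*(√1778 - 492) = -5445*(-492 + √1778) = 2678940 - 5445*√1778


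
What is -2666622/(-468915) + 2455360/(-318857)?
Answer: -100361347782/49838943385 ≈ -2.0137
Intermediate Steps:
-2666622/(-468915) + 2455360/(-318857) = -2666622*(-1/468915) + 2455360*(-1/318857) = 888874/156305 - 2455360/318857 = -100361347782/49838943385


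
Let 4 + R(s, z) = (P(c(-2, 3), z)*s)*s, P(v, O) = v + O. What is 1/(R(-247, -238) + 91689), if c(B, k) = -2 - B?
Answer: -1/14428457 ≈ -6.9307e-8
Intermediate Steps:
P(v, O) = O + v
R(s, z) = -4 + z*s**2 (R(s, z) = -4 + ((z + (-2 - 1*(-2)))*s)*s = -4 + ((z + (-2 + 2))*s)*s = -4 + ((z + 0)*s)*s = -4 + (z*s)*s = -4 + (s*z)*s = -4 + z*s**2)
1/(R(-247, -238) + 91689) = 1/((-4 - 238*(-247)**2) + 91689) = 1/((-4 - 238*61009) + 91689) = 1/((-4 - 14520142) + 91689) = 1/(-14520146 + 91689) = 1/(-14428457) = -1/14428457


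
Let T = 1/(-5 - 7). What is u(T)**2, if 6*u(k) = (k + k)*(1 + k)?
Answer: 121/186624 ≈ 0.00064836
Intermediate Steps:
T = -1/12 (T = 1/(-12) = -1/12 ≈ -0.083333)
u(k) = k*(1 + k)/3 (u(k) = ((k + k)*(1 + k))/6 = ((2*k)*(1 + k))/6 = (2*k*(1 + k))/6 = k*(1 + k)/3)
u(T)**2 = ((1/3)*(-1/12)*(1 - 1/12))**2 = ((1/3)*(-1/12)*(11/12))**2 = (-11/432)**2 = 121/186624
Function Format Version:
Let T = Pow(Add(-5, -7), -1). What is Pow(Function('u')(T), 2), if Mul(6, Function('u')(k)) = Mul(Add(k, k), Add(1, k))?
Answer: Rational(121, 186624) ≈ 0.00064836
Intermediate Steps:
T = Rational(-1, 12) (T = Pow(-12, -1) = Rational(-1, 12) ≈ -0.083333)
Function('u')(k) = Mul(Rational(1, 3), k, Add(1, k)) (Function('u')(k) = Mul(Rational(1, 6), Mul(Add(k, k), Add(1, k))) = Mul(Rational(1, 6), Mul(Mul(2, k), Add(1, k))) = Mul(Rational(1, 6), Mul(2, k, Add(1, k))) = Mul(Rational(1, 3), k, Add(1, k)))
Pow(Function('u')(T), 2) = Pow(Mul(Rational(1, 3), Rational(-1, 12), Add(1, Rational(-1, 12))), 2) = Pow(Mul(Rational(1, 3), Rational(-1, 12), Rational(11, 12)), 2) = Pow(Rational(-11, 432), 2) = Rational(121, 186624)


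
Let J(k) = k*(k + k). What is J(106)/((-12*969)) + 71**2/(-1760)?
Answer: -24541867/5116320 ≈ -4.7968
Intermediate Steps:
J(k) = 2*k**2 (J(k) = k*(2*k) = 2*k**2)
J(106)/((-12*969)) + 71**2/(-1760) = (2*106**2)/((-12*969)) + 71**2/(-1760) = (2*11236)/(-11628) + 5041*(-1/1760) = 22472*(-1/11628) - 5041/1760 = -5618/2907 - 5041/1760 = -24541867/5116320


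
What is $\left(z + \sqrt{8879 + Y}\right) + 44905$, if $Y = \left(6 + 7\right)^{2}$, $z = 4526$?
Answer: $49431 + 2 \sqrt{2262} \approx 49526.0$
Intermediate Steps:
$Y = 169$ ($Y = 13^{2} = 169$)
$\left(z + \sqrt{8879 + Y}\right) + 44905 = \left(4526 + \sqrt{8879 + 169}\right) + 44905 = \left(4526 + \sqrt{9048}\right) + 44905 = \left(4526 + 2 \sqrt{2262}\right) + 44905 = 49431 + 2 \sqrt{2262}$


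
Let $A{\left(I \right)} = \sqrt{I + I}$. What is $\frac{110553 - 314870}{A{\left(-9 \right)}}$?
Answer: $\frac{204317 i \sqrt{2}}{6} \approx 48158.0 i$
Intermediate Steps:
$A{\left(I \right)} = \sqrt{2} \sqrt{I}$ ($A{\left(I \right)} = \sqrt{2 I} = \sqrt{2} \sqrt{I}$)
$\frac{110553 - 314870}{A{\left(-9 \right)}} = \frac{110553 - 314870}{\sqrt{2} \sqrt{-9}} = - \frac{204317}{\sqrt{2} \cdot 3 i} = - \frac{204317}{3 i \sqrt{2}} = - 204317 \left(- \frac{i \sqrt{2}}{6}\right) = \frac{204317 i \sqrt{2}}{6}$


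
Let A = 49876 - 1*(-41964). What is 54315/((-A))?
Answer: -10863/18368 ≈ -0.59141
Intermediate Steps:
A = 91840 (A = 49876 + 41964 = 91840)
54315/((-A)) = 54315/((-1*91840)) = 54315/(-91840) = 54315*(-1/91840) = -10863/18368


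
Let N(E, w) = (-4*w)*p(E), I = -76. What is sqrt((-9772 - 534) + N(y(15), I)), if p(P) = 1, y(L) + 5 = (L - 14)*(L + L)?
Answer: I*sqrt(10002) ≈ 100.01*I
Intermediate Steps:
y(L) = -5 + 2*L*(-14 + L) (y(L) = -5 + (L - 14)*(L + L) = -5 + (-14 + L)*(2*L) = -5 + 2*L*(-14 + L))
N(E, w) = -4*w (N(E, w) = -4*w*1 = -4*w)
sqrt((-9772 - 534) + N(y(15), I)) = sqrt((-9772 - 534) - 4*(-76)) = sqrt(-10306 + 304) = sqrt(-10002) = I*sqrt(10002)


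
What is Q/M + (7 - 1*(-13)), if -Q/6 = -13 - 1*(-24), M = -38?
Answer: 413/19 ≈ 21.737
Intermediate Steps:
Q = -66 (Q = -6*(-13 - 1*(-24)) = -6*(-13 + 24) = -6*11 = -66)
Q/M + (7 - 1*(-13)) = -66/(-38) + (7 - 1*(-13)) = -66*(-1/38) + (7 + 13) = 33/19 + 20 = 413/19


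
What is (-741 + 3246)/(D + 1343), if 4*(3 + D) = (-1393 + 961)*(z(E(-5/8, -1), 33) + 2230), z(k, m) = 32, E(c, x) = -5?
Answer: -2505/242956 ≈ -0.010311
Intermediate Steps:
D = -244299 (D = -3 + ((-1393 + 961)*(32 + 2230))/4 = -3 + (-432*2262)/4 = -3 + (1/4)*(-977184) = -3 - 244296 = -244299)
(-741 + 3246)/(D + 1343) = (-741 + 3246)/(-244299 + 1343) = 2505/(-242956) = 2505*(-1/242956) = -2505/242956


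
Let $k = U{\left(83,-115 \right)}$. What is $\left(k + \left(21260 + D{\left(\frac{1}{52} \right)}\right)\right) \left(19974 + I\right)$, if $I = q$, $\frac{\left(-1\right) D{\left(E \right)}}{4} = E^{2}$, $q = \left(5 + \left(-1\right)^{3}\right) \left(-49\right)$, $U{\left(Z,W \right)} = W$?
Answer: $\frac{141353553891}{338} \approx 4.1821 \cdot 10^{8}$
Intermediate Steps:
$k = -115$
$q = -196$ ($q = \left(5 - 1\right) \left(-49\right) = 4 \left(-49\right) = -196$)
$D{\left(E \right)} = - 4 E^{2}$
$I = -196$
$\left(k + \left(21260 + D{\left(\frac{1}{52} \right)}\right)\right) \left(19974 + I\right) = \left(-115 + \left(21260 - 4 \left(\frac{1}{52}\right)^{2}\right)\right) \left(19974 - 196\right) = \left(-115 + \left(21260 - \frac{4}{2704}\right)\right) 19778 = \left(-115 + \left(21260 - \frac{1}{676}\right)\right) 19778 = \left(-115 + \frac{14371759}{676}\right) 19778 = \frac{14294019}{676} \cdot 19778 = \frac{141353553891}{338}$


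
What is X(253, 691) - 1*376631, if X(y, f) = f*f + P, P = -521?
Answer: 100329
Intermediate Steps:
X(y, f) = -521 + f² (X(y, f) = f*f - 521 = f² - 521 = -521 + f²)
X(253, 691) - 1*376631 = (-521 + 691²) - 1*376631 = (-521 + 477481) - 376631 = 476960 - 376631 = 100329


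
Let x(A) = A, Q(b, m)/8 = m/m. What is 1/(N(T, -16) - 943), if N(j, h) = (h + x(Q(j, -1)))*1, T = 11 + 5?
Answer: -1/951 ≈ -0.0010515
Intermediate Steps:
T = 16
Q(b, m) = 8 (Q(b, m) = 8*(m/m) = 8*1 = 8)
N(j, h) = 8 + h (N(j, h) = (h + 8)*1 = (8 + h)*1 = 8 + h)
1/(N(T, -16) - 943) = 1/((8 - 16) - 943) = 1/(-8 - 943) = 1/(-951) = -1/951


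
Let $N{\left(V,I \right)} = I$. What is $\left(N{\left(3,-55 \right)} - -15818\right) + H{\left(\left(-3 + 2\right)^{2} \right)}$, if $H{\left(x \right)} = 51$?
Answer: $15814$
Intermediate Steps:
$\left(N{\left(3,-55 \right)} - -15818\right) + H{\left(\left(-3 + 2\right)^{2} \right)} = \left(-55 - -15818\right) + 51 = \left(-55 + 15818\right) + 51 = 15763 + 51 = 15814$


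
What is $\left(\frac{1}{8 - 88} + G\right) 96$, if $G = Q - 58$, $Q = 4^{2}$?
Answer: $- \frac{20166}{5} \approx -4033.2$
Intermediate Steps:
$Q = 16$
$G = -42$ ($G = 16 - 58 = -42$)
$\left(\frac{1}{8 - 88} + G\right) 96 = \left(\frac{1}{8 - 88} - 42\right) 96 = \left(\frac{1}{-80} - 42\right) 96 = \left(- \frac{1}{80} - 42\right) 96 = \left(- \frac{3361}{80}\right) 96 = - \frac{20166}{5}$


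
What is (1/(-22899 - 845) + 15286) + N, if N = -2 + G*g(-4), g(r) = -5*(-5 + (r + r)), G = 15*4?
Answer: 455504895/23744 ≈ 19184.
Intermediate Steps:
G = 60
g(r) = 25 - 10*r (g(r) = -5*(-5 + 2*r) = 25 - 10*r)
N = 3898 (N = -2 + 60*(25 - 10*(-4)) = -2 + 60*(25 + 40) = -2 + 60*65 = -2 + 3900 = 3898)
(1/(-22899 - 845) + 15286) + N = (1/(-22899 - 845) + 15286) + 3898 = (1/(-23744) + 15286) + 3898 = (-1/23744 + 15286) + 3898 = 362950783/23744 + 3898 = 455504895/23744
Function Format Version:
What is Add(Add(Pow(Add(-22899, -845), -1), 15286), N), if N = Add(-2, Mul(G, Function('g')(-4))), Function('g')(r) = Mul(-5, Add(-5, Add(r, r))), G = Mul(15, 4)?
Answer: Rational(455504895, 23744) ≈ 19184.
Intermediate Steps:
G = 60
Function('g')(r) = Add(25, Mul(-10, r)) (Function('g')(r) = Mul(-5, Add(-5, Mul(2, r))) = Add(25, Mul(-10, r)))
N = 3898 (N = Add(-2, Mul(60, Add(25, Mul(-10, -4)))) = Add(-2, Mul(60, Add(25, 40))) = Add(-2, Mul(60, 65)) = Add(-2, 3900) = 3898)
Add(Add(Pow(Add(-22899, -845), -1), 15286), N) = Add(Add(Pow(Add(-22899, -845), -1), 15286), 3898) = Add(Add(Pow(-23744, -1), 15286), 3898) = Add(Add(Rational(-1, 23744), 15286), 3898) = Add(Rational(362950783, 23744), 3898) = Rational(455504895, 23744)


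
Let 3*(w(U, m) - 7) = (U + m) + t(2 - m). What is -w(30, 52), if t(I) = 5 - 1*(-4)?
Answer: -112/3 ≈ -37.333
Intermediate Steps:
t(I) = 9 (t(I) = 5 + 4 = 9)
w(U, m) = 10 + U/3 + m/3 (w(U, m) = 7 + ((U + m) + 9)/3 = 7 + (9 + U + m)/3 = 7 + (3 + U/3 + m/3) = 10 + U/3 + m/3)
-w(30, 52) = -(10 + (⅓)*30 + (⅓)*52) = -(10 + 10 + 52/3) = -1*112/3 = -112/3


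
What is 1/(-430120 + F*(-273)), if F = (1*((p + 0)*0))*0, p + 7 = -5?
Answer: -1/430120 ≈ -2.3249e-6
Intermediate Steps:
p = -12 (p = -7 - 5 = -12)
F = 0 (F = (1*((-12 + 0)*0))*0 = (1*(-12*0))*0 = (1*0)*0 = 0*0 = 0)
1/(-430120 + F*(-273)) = 1/(-430120 + 0*(-273)) = 1/(-430120 + 0) = 1/(-430120) = -1/430120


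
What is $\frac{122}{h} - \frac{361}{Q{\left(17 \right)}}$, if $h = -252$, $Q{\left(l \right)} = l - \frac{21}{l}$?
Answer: $- \frac{394805}{16884} \approx -23.383$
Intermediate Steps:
$\frac{122}{h} - \frac{361}{Q{\left(17 \right)}} = \frac{122}{-252} - \frac{361}{17 - \frac{21}{17}} = 122 \left(- \frac{1}{252}\right) - \frac{361}{17 - \frac{21}{17}} = - \frac{61}{126} - \frac{361}{17 - \frac{21}{17}} = - \frac{61}{126} - \frac{361}{\frac{268}{17}} = - \frac{61}{126} - \frac{6137}{268} = - \frac{394805}{16884}$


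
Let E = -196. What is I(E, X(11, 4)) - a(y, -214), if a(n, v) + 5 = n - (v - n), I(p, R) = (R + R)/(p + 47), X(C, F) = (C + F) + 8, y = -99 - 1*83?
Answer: 23049/149 ≈ 154.69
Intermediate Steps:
y = -182 (y = -99 - 83 = -182)
X(C, F) = 8 + C + F
I(p, R) = 2*R/(47 + p) (I(p, R) = (2*R)/(47 + p) = 2*R/(47 + p))
a(n, v) = -5 - v + 2*n (a(n, v) = -5 + (n - (v - n)) = -5 + (n + (n - v)) = -5 + (-v + 2*n) = -5 - v + 2*n)
I(E, X(11, 4)) - a(y, -214) = 2*(8 + 11 + 4)/(47 - 196) - (-5 - 1*(-214) + 2*(-182)) = 2*23/(-149) - (-5 + 214 - 364) = 2*23*(-1/149) - 1*(-155) = -46/149 + 155 = 23049/149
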